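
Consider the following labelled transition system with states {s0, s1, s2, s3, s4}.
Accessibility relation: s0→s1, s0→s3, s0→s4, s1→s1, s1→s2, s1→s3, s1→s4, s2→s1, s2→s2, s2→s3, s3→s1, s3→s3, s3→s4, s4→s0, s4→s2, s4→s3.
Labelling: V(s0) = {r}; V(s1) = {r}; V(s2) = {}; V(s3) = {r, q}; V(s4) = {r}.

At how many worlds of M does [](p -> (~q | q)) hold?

Let φ = [](p -> (~q | q)). Evaluate φ at each world:
  s0 (successors {s1, s3, s4}): φ is true.
  s1 (successors {s1, s2, s3, s4}): φ is true.
  s2 (successors {s1, s2, s3}): φ is true.
  s3 (successors {s1, s3, s4}): φ is true.
  s4 (successors {s0, s2, s3}): φ is true.
For instance, at s3:
  At s3: [](p -> (~q | q)) requires p -> (~q | q) at every successor {s1, s3, s4}.
    At s1: p -> (~q | q) is true.
    At s3: p -> (~q | q) is true.
    At s4: p -> (~q | q) is true.
  So [](p -> (~q | q)) is true at s3.
Satisfying worlds: {s0, s1, s2, s3, s4}

5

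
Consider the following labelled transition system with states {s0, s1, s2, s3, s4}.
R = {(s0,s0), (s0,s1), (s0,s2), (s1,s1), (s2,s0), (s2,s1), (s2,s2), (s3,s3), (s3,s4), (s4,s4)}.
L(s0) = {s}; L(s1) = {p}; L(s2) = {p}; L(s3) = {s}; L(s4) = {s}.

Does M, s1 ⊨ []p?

At s1: []p requires p at every successor {s1}.
  At s1: p is true.
So []p is true at s1.

Yes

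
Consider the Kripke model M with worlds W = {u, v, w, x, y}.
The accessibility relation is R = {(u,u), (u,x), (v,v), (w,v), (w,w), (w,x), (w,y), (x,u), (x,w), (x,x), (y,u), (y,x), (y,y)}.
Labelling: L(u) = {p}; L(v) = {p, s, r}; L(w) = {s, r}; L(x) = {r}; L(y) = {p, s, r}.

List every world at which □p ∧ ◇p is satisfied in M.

Let φ = □p ∧ ◇p. Evaluate φ at each world:
  u (successors {u, x}): φ is false.
  v (successors {v}): φ is true.
  w (successors {v, w, x, y}): φ is false.
  x (successors {u, w, x}): φ is false.
  y (successors {u, x, y}): φ is false.
For instance, at v:
  At v: □p is true, ◇p is true, so □p ∧ ◇p is true.
    At v: □p requires p at every successor {v}.
      At v: p is true.
    So □p is true at v.
    At v: ◇p requires p at some successor in {v}.
      p holds at v, so ◇p is true at v.
Satisfying worlds: {v}

v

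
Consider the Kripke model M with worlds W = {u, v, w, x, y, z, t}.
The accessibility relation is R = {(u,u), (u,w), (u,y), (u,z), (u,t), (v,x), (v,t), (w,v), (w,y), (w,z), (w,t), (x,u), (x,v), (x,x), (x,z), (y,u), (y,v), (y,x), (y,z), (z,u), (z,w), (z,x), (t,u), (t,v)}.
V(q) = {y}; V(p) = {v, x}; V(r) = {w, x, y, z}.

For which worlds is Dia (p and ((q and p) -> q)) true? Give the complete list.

v, w, x, y, z, t

Let φ = Dia (p and ((q and p) -> q)). Evaluate φ at each world:
  u (successors {u, w, y, z, t}): φ is false.
  v (successors {x, t}): φ is true.
  w (successors {v, y, z, t}): φ is true.
  x (successors {u, v, x, z}): φ is true.
  y (successors {u, v, x, z}): φ is true.
  z (successors {u, w, x}): φ is true.
  t (successors {u, v}): φ is true.
For instance, at z:
  At z: Dia (p and ((q and p) -> q)) requires p and ((q and p) -> q) at some successor in {u, w, x}.
    p and ((q and p) -> q) holds at x, so Dia (p and ((q and p) -> q)) is true at z.
Satisfying worlds: {v, w, x, y, z, t}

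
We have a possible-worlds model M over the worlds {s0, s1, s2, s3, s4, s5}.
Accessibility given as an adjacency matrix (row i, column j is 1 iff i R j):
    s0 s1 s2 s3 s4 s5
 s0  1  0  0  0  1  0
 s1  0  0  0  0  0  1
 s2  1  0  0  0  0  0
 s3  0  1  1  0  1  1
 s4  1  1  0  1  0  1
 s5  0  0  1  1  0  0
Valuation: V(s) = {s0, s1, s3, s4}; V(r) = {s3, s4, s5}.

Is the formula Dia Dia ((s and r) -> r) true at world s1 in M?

Yes

At s1: Dia Dia ((s and r) -> r) requires Dia ((s and r) -> r) at some successor in {s5}.
  Dia ((s and r) -> r) holds at s5, so Dia Dia ((s and r) -> r) is true at s1.
    At s5: Dia ((s and r) -> r) requires (s and r) -> r at some successor in {s2, s3}.
      (s and r) -> r holds at s2, so Dia ((s and r) -> r) is true at s5.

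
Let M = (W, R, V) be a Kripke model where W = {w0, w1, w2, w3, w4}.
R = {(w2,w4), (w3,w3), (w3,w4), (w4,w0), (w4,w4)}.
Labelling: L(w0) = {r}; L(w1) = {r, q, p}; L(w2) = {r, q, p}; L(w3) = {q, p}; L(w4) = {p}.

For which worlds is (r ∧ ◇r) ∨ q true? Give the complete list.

Let φ = (r ∧ ◇r) ∨ q. Evaluate φ at each world:
  w0 (successors ∅): φ is false.
  w1 (successors ∅): φ is true.
  w2 (successors {w4}): φ is true.
  w3 (successors {w3, w4}): φ is true.
  w4 (successors {w0, w4}): φ is false.
For instance, at w3:
  At w3: r ∧ ◇r is false, q is true, so (r ∧ ◇r) ∨ q is true.
    At w3: r is false, ◇r is false, so r ∧ ◇r is false.
      At w3: ◇r requires r at some successor in {w3, w4}.
        At w3: r is false.
        At w4: r is false.
      So ◇r is false at w3.
Satisfying worlds: {w1, w2, w3}

w1, w2, w3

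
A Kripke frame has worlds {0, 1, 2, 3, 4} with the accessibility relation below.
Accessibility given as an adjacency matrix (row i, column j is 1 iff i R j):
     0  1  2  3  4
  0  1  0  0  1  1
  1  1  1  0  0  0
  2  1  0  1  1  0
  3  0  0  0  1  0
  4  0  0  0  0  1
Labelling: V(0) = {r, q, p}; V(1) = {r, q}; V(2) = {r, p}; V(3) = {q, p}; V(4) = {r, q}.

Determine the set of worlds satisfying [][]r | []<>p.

Recall that []ψ holds at a world iff ψ holds at every accessible world, and <>ψ holds iff ψ holds at some accessible world.
Let φ = [][]r | []<>p. Evaluate φ at each world:
  0 (successors {0, 3, 4}): φ is false.
  1 (successors {0, 1}): φ is true.
  2 (successors {0, 2, 3}): φ is true.
  3 (successors {3}): φ is true.
  4 (successors {4}): φ is true.
For instance, at 3:
  At 3: [][]r is false, []<>p is true, so [][]r | []<>p is true.
    At 3: [][]r requires []r at every successor {3}.
      []r fails at 3, so [][]r is false at 3.
    At 3: []<>p requires <>p at every successor {3}.
      At 3: <>p is true.
    So []<>p is true at 3.
Satisfying worlds: {1, 2, 3, 4}

1, 2, 3, 4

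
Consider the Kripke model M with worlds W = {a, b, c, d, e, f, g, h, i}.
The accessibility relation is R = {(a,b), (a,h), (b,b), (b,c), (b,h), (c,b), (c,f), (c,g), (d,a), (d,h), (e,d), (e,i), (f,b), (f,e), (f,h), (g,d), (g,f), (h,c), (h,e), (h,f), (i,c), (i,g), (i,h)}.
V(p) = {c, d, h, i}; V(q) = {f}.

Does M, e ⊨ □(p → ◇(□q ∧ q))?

At e: □(p → ◇(□q ∧ q)) requires p → ◇(□q ∧ q) at every successor {d, i}.
  p → ◇(□q ∧ q) fails at d, so □(p → ◇(□q ∧ q)) is false at e.
    At d: p is true, ◇(□q ∧ q) is false, so p → ◇(□q ∧ q) is false.
      At d: ◇(□q ∧ q) requires □q ∧ q at some successor in {a, h}.
        At a: □q ∧ q is false.
        At h: □q ∧ q is false.
      So ◇(□q ∧ q) is false at d.

No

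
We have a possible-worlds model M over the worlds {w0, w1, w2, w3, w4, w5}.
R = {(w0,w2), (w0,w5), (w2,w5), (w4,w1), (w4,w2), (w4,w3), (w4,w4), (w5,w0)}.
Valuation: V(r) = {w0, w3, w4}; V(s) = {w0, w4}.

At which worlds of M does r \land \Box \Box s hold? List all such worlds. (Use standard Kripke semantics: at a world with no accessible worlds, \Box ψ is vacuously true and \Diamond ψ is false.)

Let φ = r \land \Box \Box s. Evaluate φ at each world:
  w0 (successors {w2, w5}): φ is false.
  w1 (successors ∅): φ is false.
  w2 (successors {w5}): φ is false.
  w3 (successors ∅): φ is true.
  w4 (successors {w1, w2, w3, w4}): φ is false.
  w5 (successors {w0}): φ is false.
For instance, at w2:
  At w2: r is false, \Box \Box s is true, so r \land \Box \Box s is false.
    At w2: \Box \Box s requires \Box s at every successor {w5}.
      At w5: \Box s is true.
    So \Box \Box s is true at w2.
Satisfying worlds: {w3}

w3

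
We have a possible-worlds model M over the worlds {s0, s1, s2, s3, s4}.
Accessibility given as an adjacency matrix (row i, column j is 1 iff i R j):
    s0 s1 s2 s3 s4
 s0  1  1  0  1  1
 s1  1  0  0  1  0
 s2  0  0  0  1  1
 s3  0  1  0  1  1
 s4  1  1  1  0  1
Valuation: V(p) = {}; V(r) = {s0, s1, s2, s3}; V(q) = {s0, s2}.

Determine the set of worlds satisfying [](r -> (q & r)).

Let φ = [](r -> (q & r)). Evaluate φ at each world:
  s0 (successors {s0, s1, s3, s4}): φ is false.
  s1 (successors {s0, s3}): φ is false.
  s2 (successors {s3, s4}): φ is false.
  s3 (successors {s1, s3, s4}): φ is false.
  s4 (successors {s0, s1, s2, s4}): φ is false.
For instance, at s3:
  At s3: [](r -> (q & r)) requires r -> (q & r) at every successor {s1, s3, s4}.
    r -> (q & r) fails at s1, so [](r -> (q & r)) is false at s3.
Satisfying worlds: none.

none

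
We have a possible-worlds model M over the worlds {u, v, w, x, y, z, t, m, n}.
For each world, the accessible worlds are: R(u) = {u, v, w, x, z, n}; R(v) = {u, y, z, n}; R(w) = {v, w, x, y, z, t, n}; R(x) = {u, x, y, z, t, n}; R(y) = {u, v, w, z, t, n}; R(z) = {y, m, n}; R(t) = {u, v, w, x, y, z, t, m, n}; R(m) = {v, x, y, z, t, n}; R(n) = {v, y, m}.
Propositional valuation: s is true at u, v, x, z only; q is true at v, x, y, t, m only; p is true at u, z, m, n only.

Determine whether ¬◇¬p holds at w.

No

Recall that ◇ψ holds at a world iff ψ holds at some accessible world.
At w: ◇¬p is true, so ¬◇¬p is false.
  At w: ◇¬p requires ¬p at some successor in {v, w, x, y, z, t, n}.
    ¬p holds at v, so ◇¬p is true at w.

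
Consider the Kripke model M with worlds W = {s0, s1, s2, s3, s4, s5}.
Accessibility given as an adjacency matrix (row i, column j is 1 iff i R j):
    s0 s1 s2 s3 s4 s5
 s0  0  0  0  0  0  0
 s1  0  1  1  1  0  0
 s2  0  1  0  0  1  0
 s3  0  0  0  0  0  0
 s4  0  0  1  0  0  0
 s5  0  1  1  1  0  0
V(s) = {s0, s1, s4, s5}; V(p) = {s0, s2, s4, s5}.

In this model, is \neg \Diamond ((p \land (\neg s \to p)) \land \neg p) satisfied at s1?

Yes

At s1: \Diamond ((p \land (\neg s \to p)) \land \neg p) is false, so \neg \Diamond ((p \land (\neg s \to p)) \land \neg p) is true.
  At s1: \Diamond ((p \land (\neg s \to p)) \land \neg p) requires (p \land (\neg s \to p)) \land \neg p at some successor in {s1, s2, s3}.
    At s1: (p \land (\neg s \to p)) \land \neg p is false.
    At s2: (p \land (\neg s \to p)) \land \neg p is false.
    At s3: (p \land (\neg s \to p)) \land \neg p is false.
  So \Diamond ((p \land (\neg s \to p)) \land \neg p) is false at s1.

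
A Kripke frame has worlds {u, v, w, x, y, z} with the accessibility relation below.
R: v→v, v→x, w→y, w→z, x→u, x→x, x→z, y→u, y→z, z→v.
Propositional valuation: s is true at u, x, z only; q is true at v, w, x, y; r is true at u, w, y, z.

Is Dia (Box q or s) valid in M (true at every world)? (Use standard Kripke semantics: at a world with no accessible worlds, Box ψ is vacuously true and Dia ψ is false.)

No

Recall that Box ψ holds at a world iff ψ holds at every accessible world, and Dia ψ holds iff ψ holds at some accessible world.
Let φ = Dia (Box q or s). Evaluate φ at each world:
  u (successors ∅): φ is false.
  v (successors {v, x}): φ is true.
  w (successors {y, z}): φ is true.
  x (successors {u, x, z}): φ is true.
  y (successors {u, z}): φ is true.
  z (successors {v}): φ is true.
Detail at u (counterexample):
  At u: no accessible worlds, so Dia (Box q or s) is false.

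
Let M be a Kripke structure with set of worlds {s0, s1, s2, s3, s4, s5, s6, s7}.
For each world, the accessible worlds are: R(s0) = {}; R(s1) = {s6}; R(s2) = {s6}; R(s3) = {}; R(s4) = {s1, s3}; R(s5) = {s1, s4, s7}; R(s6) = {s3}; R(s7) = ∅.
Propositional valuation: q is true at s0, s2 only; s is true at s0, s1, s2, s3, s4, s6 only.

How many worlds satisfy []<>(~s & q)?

Let φ = []<>(~s & q). Evaluate φ at each world:
  s0 (successors ∅): φ is true.
  s1 (successors {s6}): φ is false.
  s2 (successors {s6}): φ is false.
  s3 (successors ∅): φ is true.
  s4 (successors {s1, s3}): φ is false.
  s5 (successors {s1, s4, s7}): φ is false.
  s6 (successors {s3}): φ is false.
  s7 (successors ∅): φ is true.
For instance, at s2:
  At s2: []<>(~s & q) requires <>(~s & q) at every successor {s6}.
    <>(~s & q) fails at s6, so []<>(~s & q) is false at s2.
      At s6: <>(~s & q) requires ~s & q at some successor in {s3}.
        At s3: ~s & q is false.
      So <>(~s & q) is false at s6.
Satisfying worlds: {s0, s3, s7}

3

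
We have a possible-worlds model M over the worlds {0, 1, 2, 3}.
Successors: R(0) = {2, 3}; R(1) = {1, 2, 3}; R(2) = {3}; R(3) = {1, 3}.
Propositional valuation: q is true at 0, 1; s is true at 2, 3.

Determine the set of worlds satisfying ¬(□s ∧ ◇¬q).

1, 3

Let φ = ¬(□s ∧ ◇¬q). Evaluate φ at each world:
  0 (successors {2, 3}): φ is false.
  1 (successors {1, 2, 3}): φ is true.
  2 (successors {3}): φ is false.
  3 (successors {1, 3}): φ is true.
For instance, at 1:
  At 1: □s ∧ ◇¬q is false, so ¬(□s ∧ ◇¬q) is true.
    At 1: □s is false, ◇¬q is true, so □s ∧ ◇¬q is false.
      At 1: □s requires s at every successor {1, 2, 3}.
        s fails at 1, so □s is false at 1.
      At 1: ◇¬q requires ¬q at some successor in {1, 2, 3}.
        ¬q holds at 2, so ◇¬q is true at 1.
Satisfying worlds: {1, 3}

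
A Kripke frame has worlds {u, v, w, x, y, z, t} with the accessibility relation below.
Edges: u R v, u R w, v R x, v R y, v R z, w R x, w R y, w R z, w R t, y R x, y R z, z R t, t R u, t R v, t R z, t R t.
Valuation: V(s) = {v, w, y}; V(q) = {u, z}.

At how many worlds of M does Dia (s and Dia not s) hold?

4

Let φ = Dia (s and Dia not s). Evaluate φ at each world:
  u (successors {v, w}): φ is true.
  v (successors {x, y, z}): φ is true.
  w (successors {x, y, z, t}): φ is true.
  x (successors ∅): φ is false.
  y (successors {x, z}): φ is false.
  z (successors {t}): φ is false.
  t (successors {u, v, z, t}): φ is true.
For instance, at z:
  At z: Dia (s and Dia not s) requires s and Dia not s at some successor in {t}.
    At t: s and Dia not s is false.
  So Dia (s and Dia not s) is false at z.
Satisfying worlds: {u, v, w, t}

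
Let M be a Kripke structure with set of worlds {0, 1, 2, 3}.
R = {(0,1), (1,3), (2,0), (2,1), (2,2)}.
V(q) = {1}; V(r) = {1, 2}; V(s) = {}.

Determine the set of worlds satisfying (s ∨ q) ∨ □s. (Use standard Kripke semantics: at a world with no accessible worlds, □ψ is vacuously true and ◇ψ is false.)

1, 3

Let φ = (s ∨ q) ∨ □s. Evaluate φ at each world:
  0 (successors {1}): φ is false.
  1 (successors {3}): φ is true.
  2 (successors {0, 1, 2}): φ is false.
  3 (successors ∅): φ is true.
For instance, at 0:
  At 0: s ∨ q is false, □s is false, so (s ∨ q) ∨ □s is false.
    At 0: □s requires s at every successor {1}.
      s fails at 1, so □s is false at 0.
Satisfying worlds: {1, 3}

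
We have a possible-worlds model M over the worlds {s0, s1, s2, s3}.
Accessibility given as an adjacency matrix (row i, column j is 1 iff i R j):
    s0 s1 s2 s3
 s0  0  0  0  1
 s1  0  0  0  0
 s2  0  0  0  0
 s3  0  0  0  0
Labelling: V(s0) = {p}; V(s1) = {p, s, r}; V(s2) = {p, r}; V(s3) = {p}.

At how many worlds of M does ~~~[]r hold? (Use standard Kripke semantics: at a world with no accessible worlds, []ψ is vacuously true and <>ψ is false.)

1

Let φ = ~~~[]r. Evaluate φ at each world:
  s0 (successors {s3}): φ is true.
  s1 (successors ∅): φ is false.
  s2 (successors ∅): φ is false.
  s3 (successors ∅): φ is false.
For instance, at s0:
  At s0: ~~[]r is false, so ~~~[]r is true.
    At s0: ~[]r is true, so ~~[]r is false.
      At s0: []r is false, so ~[]r is true.
Satisfying worlds: {s0}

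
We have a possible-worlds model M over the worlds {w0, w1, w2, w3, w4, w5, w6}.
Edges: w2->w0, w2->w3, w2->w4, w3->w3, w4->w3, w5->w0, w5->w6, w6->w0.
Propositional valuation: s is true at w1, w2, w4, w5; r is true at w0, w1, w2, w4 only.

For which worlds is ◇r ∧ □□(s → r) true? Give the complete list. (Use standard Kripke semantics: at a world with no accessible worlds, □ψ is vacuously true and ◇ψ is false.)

Let φ = ◇r ∧ □□(s → r). Evaluate φ at each world:
  w0 (successors ∅): φ is false.
  w1 (successors ∅): φ is false.
  w2 (successors {w0, w3, w4}): φ is true.
  w3 (successors {w3}): φ is false.
  w4 (successors {w3}): φ is false.
  w5 (successors {w0, w6}): φ is true.
  w6 (successors {w0}): φ is true.
For instance, at w2:
  At w2: ◇r is true, □□(s → r) is true, so ◇r ∧ □□(s → r) is true.
    At w2: ◇r requires r at some successor in {w0, w3, w4}.
      r holds at w0, so ◇r is true at w2.
    At w2: □□(s → r) requires □(s → r) at every successor {w0, w3, w4}.
      At w0: □(s → r) is true.
      At w3: □(s → r) is true.
      At w4: □(s → r) is true.
    So □□(s → r) is true at w2.
Satisfying worlds: {w2, w5, w6}

w2, w5, w6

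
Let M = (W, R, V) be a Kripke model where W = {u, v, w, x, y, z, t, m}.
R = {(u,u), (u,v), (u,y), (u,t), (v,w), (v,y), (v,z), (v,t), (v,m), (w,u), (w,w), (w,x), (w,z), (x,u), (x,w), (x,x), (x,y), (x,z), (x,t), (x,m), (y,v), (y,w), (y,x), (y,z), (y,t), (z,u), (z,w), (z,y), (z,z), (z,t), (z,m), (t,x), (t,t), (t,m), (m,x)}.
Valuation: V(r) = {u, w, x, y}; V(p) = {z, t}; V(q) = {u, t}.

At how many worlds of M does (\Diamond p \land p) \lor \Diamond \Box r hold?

Let φ = (\Diamond p \land p) \lor \Diamond \Box r. Evaluate φ at each world:
  u (successors {u, v, y, t}): φ is false.
  v (successors {w, y, z, t, m}): φ is true.
  w (successors {u, w, x, z}): φ is false.
  x (successors {u, w, x, y, z, t, m}): φ is true.
  y (successors {v, w, x, z, t}): φ is false.
  z (successors {u, w, y, z, t, m}): φ is true.
  t (successors {x, t, m}): φ is true.
  m (successors {x}): φ is false.
For instance, at v:
  At v: \Diamond p \land p is false, \Diamond \Box r is true, so (\Diamond p \land p) \lor \Diamond \Box r is true.
    At v: \Diamond p is true, p is false, so \Diamond p \land p is false.
      At v: \Diamond p requires p at some successor in {w, y, z, t, m}.
        p holds at z, so \Diamond p is true at v.
    At v: \Diamond \Box r requires \Box r at some successor in {w, y, z, t, m}.
      \Box r holds at m, so \Diamond \Box r is true at v.
Satisfying worlds: {v, x, z, t}

4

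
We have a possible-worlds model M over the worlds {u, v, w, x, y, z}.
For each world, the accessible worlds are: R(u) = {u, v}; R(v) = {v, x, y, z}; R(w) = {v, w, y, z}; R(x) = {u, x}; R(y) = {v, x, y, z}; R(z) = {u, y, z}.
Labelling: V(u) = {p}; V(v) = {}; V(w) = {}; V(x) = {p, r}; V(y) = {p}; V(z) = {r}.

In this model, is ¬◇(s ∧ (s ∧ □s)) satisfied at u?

Recall that □ψ holds at a world iff ψ holds at every accessible world, and ◇ψ holds iff ψ holds at some accessible world.
At u: ◇(s ∧ (s ∧ □s)) is false, so ¬◇(s ∧ (s ∧ □s)) is true.
  At u: ◇(s ∧ (s ∧ □s)) requires s ∧ (s ∧ □s) at some successor in {u, v}.
    At u: s ∧ (s ∧ □s) is false.
    At v: s ∧ (s ∧ □s) is false.
  So ◇(s ∧ (s ∧ □s)) is false at u.

Yes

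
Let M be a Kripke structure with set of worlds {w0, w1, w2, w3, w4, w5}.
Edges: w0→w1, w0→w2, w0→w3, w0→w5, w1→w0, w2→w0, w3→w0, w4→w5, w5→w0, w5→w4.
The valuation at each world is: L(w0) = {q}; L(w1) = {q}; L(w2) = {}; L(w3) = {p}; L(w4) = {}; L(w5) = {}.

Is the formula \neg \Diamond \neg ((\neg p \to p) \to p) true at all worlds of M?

Yes

Let φ = \neg \Diamond \neg ((\neg p \to p) \to p). Evaluate φ at each world:
  w0 (successors {w1, w2, w3, w5}): φ is true.
  w1 (successors {w0}): φ is true.
  w2 (successors {w0}): φ is true.
  w3 (successors {w0}): φ is true.
  w4 (successors {w5}): φ is true.
  w5 (successors {w0, w4}): φ is true.
For instance, at w5:
  At w5: \Diamond \neg ((\neg p \to p) \to p) is false, so \neg \Diamond \neg ((\neg p \to p) \to p) is true.
    At w5: \Diamond \neg ((\neg p \to p) \to p) requires \neg ((\neg p \to p) \to p) at some successor in {w0, w4}.
      At w0: \neg ((\neg p \to p) \to p) is false.
      At w4: \neg ((\neg p \to p) \to p) is false.
    So \Diamond \neg ((\neg p \to p) \to p) is false at w5.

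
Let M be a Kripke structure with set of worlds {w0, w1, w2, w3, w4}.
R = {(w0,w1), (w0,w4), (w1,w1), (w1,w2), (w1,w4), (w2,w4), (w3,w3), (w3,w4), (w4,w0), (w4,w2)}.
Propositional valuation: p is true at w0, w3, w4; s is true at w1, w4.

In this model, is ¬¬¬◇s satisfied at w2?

No

At w2: ¬¬◇s is true, so ¬¬¬◇s is false.
  At w2: ¬◇s is false, so ¬¬◇s is true.
    At w2: ◇s is true, so ¬◇s is false.
      At w2: ◇s requires s at some successor in {w4}.
        s holds at w4, so ◇s is true at w2.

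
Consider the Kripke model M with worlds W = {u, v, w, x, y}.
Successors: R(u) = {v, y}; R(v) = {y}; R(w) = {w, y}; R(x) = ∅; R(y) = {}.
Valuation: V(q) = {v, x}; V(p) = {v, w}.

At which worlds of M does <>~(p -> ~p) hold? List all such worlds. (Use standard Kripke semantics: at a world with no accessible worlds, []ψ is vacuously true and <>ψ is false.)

Recall that <>ψ holds at a world iff ψ holds at some accessible world.
Let φ = <>~(p -> ~p). Evaluate φ at each world:
  u (successors {v, y}): φ is true.
  v (successors {y}): φ is false.
  w (successors {w, y}): φ is true.
  x (successors ∅): φ is false.
  y (successors ∅): φ is false.
For instance, at u:
  At u: <>~(p -> ~p) requires ~(p -> ~p) at some successor in {v, y}.
    ~(p -> ~p) holds at v, so <>~(p -> ~p) is true at u.
Satisfying worlds: {u, w}

u, w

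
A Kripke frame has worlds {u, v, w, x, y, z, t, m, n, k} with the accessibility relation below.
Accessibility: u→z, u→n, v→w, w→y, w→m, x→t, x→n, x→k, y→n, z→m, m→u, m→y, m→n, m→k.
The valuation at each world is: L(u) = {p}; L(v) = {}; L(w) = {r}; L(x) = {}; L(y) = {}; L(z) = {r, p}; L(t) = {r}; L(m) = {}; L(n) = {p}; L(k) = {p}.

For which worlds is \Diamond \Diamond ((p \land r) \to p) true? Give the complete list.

Recall that \Diamond ψ holds at a world iff ψ holds at some accessible world.
Let φ = \Diamond \Diamond ((p \land r) \to p). Evaluate φ at each world:
  u (successors {z, n}): φ is true.
  v (successors {w}): φ is true.
  w (successors {y, m}): φ is true.
  x (successors {t, n, k}): φ is false.
  y (successors {n}): φ is false.
  z (successors {m}): φ is true.
  t (successors ∅): φ is false.
  m (successors {u, y, n, k}): φ is true.
  n (successors ∅): φ is false.
  k (successors ∅): φ is false.
For instance, at m:
  At m: \Diamond \Diamond ((p \land r) \to p) requires \Diamond ((p \land r) \to p) at some successor in {u, y, n, k}.
    \Diamond ((p \land r) \to p) holds at u, so \Diamond \Diamond ((p \land r) \to p) is true at m.
      At u: \Diamond ((p \land r) \to p) requires (p \land r) \to p at some successor in {z, n}.
        (p \land r) \to p holds at z, so \Diamond ((p \land r) \to p) is true at u.
Satisfying worlds: {u, v, w, z, m}

u, v, w, z, m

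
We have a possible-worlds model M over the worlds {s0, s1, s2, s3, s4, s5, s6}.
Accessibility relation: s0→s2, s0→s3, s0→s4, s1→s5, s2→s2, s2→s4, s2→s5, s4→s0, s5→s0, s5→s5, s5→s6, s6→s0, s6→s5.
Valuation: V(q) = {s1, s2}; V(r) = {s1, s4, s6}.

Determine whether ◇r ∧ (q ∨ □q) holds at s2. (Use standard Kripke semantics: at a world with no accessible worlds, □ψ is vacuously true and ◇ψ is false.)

Yes

Recall that □ψ holds at a world iff ψ holds at every accessible world, and ◇ψ holds iff ψ holds at some accessible world.
At s2: ◇r is true, q ∨ □q is true, so ◇r ∧ (q ∨ □q) is true.
  At s2: ◇r requires r at some successor in {s2, s4, s5}.
    r holds at s4, so ◇r is true at s2.
  At s2: q is true, □q is false, so q ∨ □q is true.
    At s2: □q requires q at every successor {s2, s4, s5}.
      q fails at s4, so □q is false at s2.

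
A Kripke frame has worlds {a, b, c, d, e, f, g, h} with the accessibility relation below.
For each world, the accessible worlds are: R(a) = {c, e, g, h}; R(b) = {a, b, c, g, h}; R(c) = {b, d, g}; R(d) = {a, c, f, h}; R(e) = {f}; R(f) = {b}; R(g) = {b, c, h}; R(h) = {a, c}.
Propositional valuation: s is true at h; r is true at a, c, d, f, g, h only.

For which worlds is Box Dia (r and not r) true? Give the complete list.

none

Let φ = Box Dia (r and not r). Evaluate φ at each world:
  a (successors {c, e, g, h}): φ is false.
  b (successors {a, b, c, g, h}): φ is false.
  c (successors {b, d, g}): φ is false.
  d (successors {a, c, f, h}): φ is false.
  e (successors {f}): φ is false.
  f (successors {b}): φ is false.
  g (successors {b, c, h}): φ is false.
  h (successors {a, c}): φ is false.
For instance, at a:
  At a: Box Dia (r and not r) requires Dia (r and not r) at every successor {c, e, g, h}.
    Dia (r and not r) fails at c, so Box Dia (r and not r) is false at a.
      At c: Dia (r and not r) requires r and not r at some successor in {b, d, g}.
        At b: r and not r is false.
        At d: r and not r is false.
        At g: r and not r is false.
      So Dia (r and not r) is false at c.
Satisfying worlds: none.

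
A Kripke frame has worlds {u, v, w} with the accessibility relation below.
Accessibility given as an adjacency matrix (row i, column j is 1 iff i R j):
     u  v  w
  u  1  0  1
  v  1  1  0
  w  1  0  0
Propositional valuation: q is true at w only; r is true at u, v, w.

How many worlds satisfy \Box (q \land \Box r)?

0

Recall that \Box ψ holds at a world iff ψ holds at every accessible world, and \Diamond ψ holds iff ψ holds at some accessible world.
Let φ = \Box (q \land \Box r). Evaluate φ at each world:
  u (successors {u, w}): φ is false.
  v (successors {u, v}): φ is false.
  w (successors {u}): φ is false.
For instance, at v:
  At v: \Box (q \land \Box r) requires q \land \Box r at every successor {u, v}.
    q \land \Box r fails at u, so \Box (q \land \Box r) is false at v.
      At u: q is false, \Box r is true, so q \land \Box r is false.
Satisfying worlds: none.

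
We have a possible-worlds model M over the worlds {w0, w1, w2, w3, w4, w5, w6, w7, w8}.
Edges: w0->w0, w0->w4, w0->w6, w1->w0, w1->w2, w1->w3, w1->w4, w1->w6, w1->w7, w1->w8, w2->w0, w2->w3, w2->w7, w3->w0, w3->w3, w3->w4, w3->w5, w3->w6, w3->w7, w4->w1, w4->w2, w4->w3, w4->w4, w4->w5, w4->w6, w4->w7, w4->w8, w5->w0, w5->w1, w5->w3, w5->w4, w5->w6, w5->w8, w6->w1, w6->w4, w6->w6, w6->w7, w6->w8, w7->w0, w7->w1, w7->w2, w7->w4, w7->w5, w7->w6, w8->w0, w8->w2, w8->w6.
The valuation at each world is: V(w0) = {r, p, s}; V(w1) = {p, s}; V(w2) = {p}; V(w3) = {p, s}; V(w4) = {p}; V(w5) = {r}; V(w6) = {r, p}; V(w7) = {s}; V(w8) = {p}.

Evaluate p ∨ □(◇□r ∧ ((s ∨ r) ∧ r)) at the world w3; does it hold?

At w3: p is true, □(◇□r ∧ ((s ∨ r) ∧ r)) is false, so p ∨ □(◇□r ∧ ((s ∨ r) ∧ r)) is true.
  At w3: □(◇□r ∧ ((s ∨ r) ∧ r)) requires ◇□r ∧ ((s ∨ r) ∧ r) at every successor {w0, w3, w4, w5, w6, w7}.
    ◇□r ∧ ((s ∨ r) ∧ r) fails at w0, so □(◇□r ∧ ((s ∨ r) ∧ r)) is false at w3.
      At w0: ◇□r is false, (s ∨ r) ∧ r is true, so ◇□r ∧ ((s ∨ r) ∧ r) is false.

Yes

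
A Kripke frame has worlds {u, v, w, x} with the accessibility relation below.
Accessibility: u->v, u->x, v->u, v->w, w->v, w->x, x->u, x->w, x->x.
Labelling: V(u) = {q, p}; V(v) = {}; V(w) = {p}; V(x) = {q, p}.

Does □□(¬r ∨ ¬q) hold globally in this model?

Recall that □ψ holds at a world iff ψ holds at every accessible world, and ◇ψ holds iff ψ holds at some accessible world.
Let φ = □□(¬r ∨ ¬q). Evaluate φ at each world:
  u (successors {v, x}): φ is true.
  v (successors {u, w}): φ is true.
  w (successors {v, x}): φ is true.
  x (successors {u, w, x}): φ is true.
For instance, at v:
  At v: □□(¬r ∨ ¬q) requires □(¬r ∨ ¬q) at every successor {u, w}.
      At u: □(¬r ∨ ¬q) requires ¬r ∨ ¬q at every successor {v, x}.
        At v: ¬r ∨ ¬q is true.
        At x: ¬r ∨ ¬q is true.
      So □(¬r ∨ ¬q) is true at u.
      At w: □(¬r ∨ ¬q) requires ¬r ∨ ¬q at every successor {v, x}.
        At v: ¬r ∨ ¬q is true.
        At x: ¬r ∨ ¬q is true.
      So □(¬r ∨ ¬q) is true at w.
  So □□(¬r ∨ ¬q) is true at v.

Yes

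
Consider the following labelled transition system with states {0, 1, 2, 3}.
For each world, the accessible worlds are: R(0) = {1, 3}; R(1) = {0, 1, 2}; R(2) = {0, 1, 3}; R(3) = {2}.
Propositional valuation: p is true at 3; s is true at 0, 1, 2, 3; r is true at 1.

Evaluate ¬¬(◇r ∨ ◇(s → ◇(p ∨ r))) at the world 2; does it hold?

At 2: ¬(◇r ∨ ◇(s → ◇(p ∨ r))) is false, so ¬¬(◇r ∨ ◇(s → ◇(p ∨ r))) is true.
  At 2: ◇r ∨ ◇(s → ◇(p ∨ r)) is true, so ¬(◇r ∨ ◇(s → ◇(p ∨ r))) is false.
    At 2: ◇r is true, ◇(s → ◇(p ∨ r)) is true, so ◇r ∨ ◇(s → ◇(p ∨ r)) is true.
      At 2: ◇r requires r at some successor in {0, 1, 3}.
        r holds at 1, so ◇r is true at 2.
      At 2: ◇(s → ◇(p ∨ r)) requires s → ◇(p ∨ r) at some successor in {0, 1, 3}.
        s → ◇(p ∨ r) holds at 0, so ◇(s → ◇(p ∨ r)) is true at 2.

Yes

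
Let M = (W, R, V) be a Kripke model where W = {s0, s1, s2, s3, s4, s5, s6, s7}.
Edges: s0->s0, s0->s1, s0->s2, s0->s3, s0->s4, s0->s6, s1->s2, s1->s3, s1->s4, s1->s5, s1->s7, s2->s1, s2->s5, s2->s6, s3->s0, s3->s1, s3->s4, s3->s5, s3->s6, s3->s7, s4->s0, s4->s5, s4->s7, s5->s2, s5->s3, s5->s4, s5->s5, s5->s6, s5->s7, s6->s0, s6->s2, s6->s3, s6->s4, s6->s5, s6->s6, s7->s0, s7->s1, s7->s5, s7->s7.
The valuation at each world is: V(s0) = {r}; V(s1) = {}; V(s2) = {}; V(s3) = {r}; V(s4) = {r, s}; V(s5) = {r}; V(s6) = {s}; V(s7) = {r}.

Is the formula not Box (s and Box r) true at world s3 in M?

At s3: Box (s and Box r) is false, so not Box (s and Box r) is true.
  At s3: Box (s and Box r) requires s and Box r at every successor {s0, s1, s4, s5, s6, s7}.
    s and Box r fails at s0, so Box (s and Box r) is false at s3.
      At s0: s is false, Box r is false, so s and Box r is false.

Yes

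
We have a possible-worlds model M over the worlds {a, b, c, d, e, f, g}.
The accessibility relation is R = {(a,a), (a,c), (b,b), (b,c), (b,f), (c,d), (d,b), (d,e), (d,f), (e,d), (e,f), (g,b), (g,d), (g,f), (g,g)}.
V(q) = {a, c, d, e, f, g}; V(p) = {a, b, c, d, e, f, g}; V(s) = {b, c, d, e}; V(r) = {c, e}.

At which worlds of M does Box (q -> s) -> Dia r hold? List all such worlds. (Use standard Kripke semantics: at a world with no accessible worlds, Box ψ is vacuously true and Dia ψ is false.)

Recall that Box ψ holds at a world iff ψ holds at every accessible world, and Dia ψ holds iff ψ holds at some accessible world.
Let φ = Box (q -> s) -> Dia r. Evaluate φ at each world:
  a (successors {a, c}): φ is true.
  b (successors {b, c, f}): φ is true.
  c (successors {d}): φ is false.
  d (successors {b, e, f}): φ is true.
  e (successors {d, f}): φ is true.
  f (successors ∅): φ is false.
  g (successors {b, d, f, g}): φ is true.
For instance, at d:
  At d: Box (q -> s) is false, Dia r is true, so Box (q -> s) -> Dia r is true.
    At d: Box (q -> s) requires q -> s at every successor {b, e, f}.
      q -> s fails at f, so Box (q -> s) is false at d.
    At d: Dia r requires r at some successor in {b, e, f}.
      r holds at e, so Dia r is true at d.
Satisfying worlds: {a, b, d, e, g}

a, b, d, e, g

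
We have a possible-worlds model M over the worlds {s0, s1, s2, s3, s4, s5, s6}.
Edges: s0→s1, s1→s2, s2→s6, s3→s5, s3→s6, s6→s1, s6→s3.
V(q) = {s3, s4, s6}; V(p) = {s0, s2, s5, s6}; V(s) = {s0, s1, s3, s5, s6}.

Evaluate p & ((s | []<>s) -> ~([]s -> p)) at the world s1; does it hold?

No

Recall that []ψ holds at a world iff ψ holds at every accessible world, and <>ψ holds iff ψ holds at some accessible world.
At s1: p is false, (s | []<>s) -> ~([]s -> p) is false, so p & ((s | []<>s) -> ~([]s -> p)) is false.
  At s1: s | []<>s is true, ~([]s -> p) is false, so (s | []<>s) -> ~([]s -> p) is false.
    At s1: s is true, []<>s is true, so s | []<>s is true.
      At s1: []<>s requires <>s at every successor {s2}.
        At s2: <>s is true.
      So []<>s is true at s1.
    At s1: []s -> p is true, so ~([]s -> p) is false.
      At s1: []s is false, p is false, so []s -> p is true.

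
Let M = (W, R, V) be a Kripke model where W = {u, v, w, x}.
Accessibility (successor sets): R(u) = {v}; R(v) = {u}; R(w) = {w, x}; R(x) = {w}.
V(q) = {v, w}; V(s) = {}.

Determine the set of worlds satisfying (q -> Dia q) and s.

none

Let φ = (q -> Dia q) and s. Evaluate φ at each world:
  u (successors {v}): φ is false.
  v (successors {u}): φ is false.
  w (successors {w, x}): φ is false.
  x (successors {w}): φ is false.
For instance, at w:
  At w: q -> Dia q is true, s is false, so (q -> Dia q) and s is false.
    At w: q is true, Dia q is true, so q -> Dia q is true.
      At w: Dia q requires q at some successor in {w, x}.
        q holds at w, so Dia q is true at w.
Satisfying worlds: none.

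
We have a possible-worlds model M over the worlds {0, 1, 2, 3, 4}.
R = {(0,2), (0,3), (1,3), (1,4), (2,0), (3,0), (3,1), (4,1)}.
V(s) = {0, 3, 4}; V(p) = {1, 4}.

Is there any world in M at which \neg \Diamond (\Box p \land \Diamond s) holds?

Yes

Let φ = \neg \Diamond (\Box p \land \Diamond s). Evaluate φ at each world:
  0 (successors {2, 3}): φ is true.
  1 (successors {3, 4}): φ is true.
  2 (successors {0}): φ is true.
  3 (successors {0, 1}): φ is true.
  4 (successors {1}): φ is true.
Detail at 0 (witness):
  At 0: \Diamond (\Box p \land \Diamond s) is false, so \neg \Diamond (\Box p \land \Diamond s) is true.
    At 0: \Diamond (\Box p \land \Diamond s) requires \Box p \land \Diamond s at some successor in {2, 3}.
      At 2: \Box p \land \Diamond s is false.
      At 3: \Box p \land \Diamond s is false.
    So \Diamond (\Box p \land \Diamond s) is false at 0.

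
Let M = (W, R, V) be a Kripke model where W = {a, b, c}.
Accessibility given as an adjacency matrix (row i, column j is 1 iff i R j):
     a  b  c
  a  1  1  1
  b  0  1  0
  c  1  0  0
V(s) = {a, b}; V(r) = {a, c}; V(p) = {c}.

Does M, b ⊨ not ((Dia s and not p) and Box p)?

Yes

At b: (Dia s and not p) and Box p is false, so not ((Dia s and not p) and Box p) is true.
  At b: Dia s and not p is true, Box p is false, so (Dia s and not p) and Box p is false.
    At b: Dia s is true, not p is true, so Dia s and not p is true.
      At b: Dia s requires s at some successor in {b}.
        s holds at b, so Dia s is true at b.
    At b: Box p requires p at every successor {b}.
      p fails at b, so Box p is false at b.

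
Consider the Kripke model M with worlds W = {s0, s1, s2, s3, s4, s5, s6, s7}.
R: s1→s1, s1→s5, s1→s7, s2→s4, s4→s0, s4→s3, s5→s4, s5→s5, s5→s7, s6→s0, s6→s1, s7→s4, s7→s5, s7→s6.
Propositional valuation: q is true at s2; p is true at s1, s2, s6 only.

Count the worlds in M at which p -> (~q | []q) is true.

Recall that []ψ holds at a world iff ψ holds at every accessible world, and <>ψ holds iff ψ holds at some accessible world.
Let φ = p -> (~q | []q). Evaluate φ at each world:
  s0 (successors ∅): φ is true.
  s1 (successors {s1, s5, s7}): φ is true.
  s2 (successors {s4}): φ is false.
  s3 (successors ∅): φ is true.
  s4 (successors {s0, s3}): φ is true.
  s5 (successors {s4, s5, s7}): φ is true.
  s6 (successors {s0, s1}): φ is true.
  s7 (successors {s4, s5, s6}): φ is true.
For instance, at s2:
  At s2: p is true, ~q | []q is false, so p -> (~q | []q) is false.
    At s2: ~q is false, []q is false, so ~q | []q is false.
      At s2: []q requires q at every successor {s4}.
        q fails at s4, so []q is false at s2.
Satisfying worlds: {s0, s1, s3, s4, s5, s6, s7}

7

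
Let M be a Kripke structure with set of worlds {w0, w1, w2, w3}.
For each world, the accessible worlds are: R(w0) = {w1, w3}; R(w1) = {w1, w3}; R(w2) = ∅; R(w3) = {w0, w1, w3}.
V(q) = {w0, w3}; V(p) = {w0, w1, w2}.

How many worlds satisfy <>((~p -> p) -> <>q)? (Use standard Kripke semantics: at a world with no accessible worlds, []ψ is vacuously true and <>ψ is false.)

3

Recall that <>ψ holds at a world iff ψ holds at some accessible world.
Let φ = <>((~p -> p) -> <>q). Evaluate φ at each world:
  w0 (successors {w1, w3}): φ is true.
  w1 (successors {w1, w3}): φ is true.
  w2 (successors ∅): φ is false.
  w3 (successors {w0, w1, w3}): φ is true.
For instance, at w3:
  At w3: <>((~p -> p) -> <>q) requires (~p -> p) -> <>q at some successor in {w0, w1, w3}.
    (~p -> p) -> <>q holds at w0, so <>((~p -> p) -> <>q) is true at w3.
      At w0: ~p -> p is true, <>q is true, so (~p -> p) -> <>q is true.
Satisfying worlds: {w0, w1, w3}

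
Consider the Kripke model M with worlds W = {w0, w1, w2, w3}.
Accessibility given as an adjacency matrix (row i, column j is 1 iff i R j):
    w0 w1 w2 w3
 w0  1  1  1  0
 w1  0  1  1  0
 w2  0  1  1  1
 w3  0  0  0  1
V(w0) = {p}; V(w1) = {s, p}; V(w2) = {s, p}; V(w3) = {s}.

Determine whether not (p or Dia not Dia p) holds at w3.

At w3: p or Dia not Dia p is true, so not (p or Dia not Dia p) is false.
  At w3: p is false, Dia not Dia p is true, so p or Dia not Dia p is true.
    At w3: Dia not Dia p requires not Dia p at some successor in {w3}.
      not Dia p holds at w3, so Dia not Dia p is true at w3.

No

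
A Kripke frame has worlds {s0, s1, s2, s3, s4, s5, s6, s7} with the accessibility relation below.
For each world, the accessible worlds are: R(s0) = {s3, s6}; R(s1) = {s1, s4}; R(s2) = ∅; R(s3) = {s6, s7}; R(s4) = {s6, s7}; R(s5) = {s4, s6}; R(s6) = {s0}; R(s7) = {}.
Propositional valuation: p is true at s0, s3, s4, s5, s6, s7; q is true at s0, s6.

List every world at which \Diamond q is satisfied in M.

Let φ = \Diamond q. Evaluate φ at each world:
  s0 (successors {s3, s6}): φ is true.
  s1 (successors {s1, s4}): φ is false.
  s2 (successors ∅): φ is false.
  s3 (successors {s6, s7}): φ is true.
  s4 (successors {s6, s7}): φ is true.
  s5 (successors {s4, s6}): φ is true.
  s6 (successors {s0}): φ is true.
  s7 (successors ∅): φ is false.
For instance, at s1:
  At s1: \Diamond q requires q at some successor in {s1, s4}.
    At s1: q is false.
    At s4: q is false.
  So \Diamond q is false at s1.
Satisfying worlds: {s0, s3, s4, s5, s6}

s0, s3, s4, s5, s6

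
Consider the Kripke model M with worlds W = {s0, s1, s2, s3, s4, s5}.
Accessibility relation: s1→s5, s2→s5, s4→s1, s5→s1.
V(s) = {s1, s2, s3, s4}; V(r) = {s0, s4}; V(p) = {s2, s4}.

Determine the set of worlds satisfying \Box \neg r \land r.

s0, s4

Let φ = \Box \neg r \land r. Evaluate φ at each world:
  s0 (successors ∅): φ is true.
  s1 (successors {s5}): φ is false.
  s2 (successors {s5}): φ is false.
  s3 (successors ∅): φ is false.
  s4 (successors {s1}): φ is true.
  s5 (successors {s1}): φ is false.
For instance, at s5:
  At s5: \Box \neg r is true, r is false, so \Box \neg r \land r is false.
    At s5: \Box \neg r requires \neg r at every successor {s1}.
      At s1: \neg r is true.
    So \Box \neg r is true at s5.
Satisfying worlds: {s0, s4}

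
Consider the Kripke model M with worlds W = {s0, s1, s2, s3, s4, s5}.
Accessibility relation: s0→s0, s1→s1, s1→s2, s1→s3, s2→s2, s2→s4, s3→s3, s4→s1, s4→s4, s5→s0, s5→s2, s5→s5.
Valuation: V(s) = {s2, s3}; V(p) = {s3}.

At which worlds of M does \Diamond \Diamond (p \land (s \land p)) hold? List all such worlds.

Recall that \Diamond ψ holds at a world iff ψ holds at some accessible world.
Let φ = \Diamond \Diamond (p \land (s \land p)). Evaluate φ at each world:
  s0 (successors {s0}): φ is false.
  s1 (successors {s1, s2, s3}): φ is true.
  s2 (successors {s2, s4}): φ is false.
  s3 (successors {s3}): φ is true.
  s4 (successors {s1, s4}): φ is true.
  s5 (successors {s0, s2, s5}): φ is false.
For instance, at s3:
  At s3: \Diamond \Diamond (p \land (s \land p)) requires \Diamond (p \land (s \land p)) at some successor in {s3}.
    \Diamond (p \land (s \land p)) holds at s3, so \Diamond \Diamond (p \land (s \land p)) is true at s3.
      At s3: \Diamond (p \land (s \land p)) requires p \land (s \land p) at some successor in {s3}.
        p \land (s \land p) holds at s3, so \Diamond (p \land (s \land p)) is true at s3.
Satisfying worlds: {s1, s3, s4}

s1, s3, s4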